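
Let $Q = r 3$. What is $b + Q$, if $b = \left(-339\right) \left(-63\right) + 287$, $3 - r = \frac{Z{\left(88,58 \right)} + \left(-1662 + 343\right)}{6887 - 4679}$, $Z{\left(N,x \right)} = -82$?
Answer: $\frac{15938009}{736} \approx 21655.0$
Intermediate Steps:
$r = \frac{2675}{736}$ ($r = 3 - \frac{-82 + \left(-1662 + 343\right)}{6887 - 4679} = 3 - \frac{-82 - 1319}{2208} = 3 - \left(-1401\right) \frac{1}{2208} = 3 - - \frac{467}{736} = 3 + \frac{467}{736} = \frac{2675}{736} \approx 3.6345$)
$Q = \frac{8025}{736}$ ($Q = \frac{2675}{736} \cdot 3 = \frac{8025}{736} \approx 10.904$)
$b = 21644$ ($b = 21357 + 287 = 21644$)
$b + Q = 21644 + \frac{8025}{736} = \frac{15938009}{736}$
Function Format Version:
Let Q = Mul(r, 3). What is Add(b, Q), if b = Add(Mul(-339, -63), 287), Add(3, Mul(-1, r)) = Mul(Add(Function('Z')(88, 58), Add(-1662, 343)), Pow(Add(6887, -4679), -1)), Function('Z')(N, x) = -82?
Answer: Rational(15938009, 736) ≈ 21655.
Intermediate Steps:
r = Rational(2675, 736) (r = Add(3, Mul(-1, Mul(Add(-82, Add(-1662, 343)), Pow(Add(6887, -4679), -1)))) = Add(3, Mul(-1, Mul(Add(-82, -1319), Pow(2208, -1)))) = Add(3, Mul(-1, Mul(-1401, Rational(1, 2208)))) = Add(3, Mul(-1, Rational(-467, 736))) = Add(3, Rational(467, 736)) = Rational(2675, 736) ≈ 3.6345)
Q = Rational(8025, 736) (Q = Mul(Rational(2675, 736), 3) = Rational(8025, 736) ≈ 10.904)
b = 21644 (b = Add(21357, 287) = 21644)
Add(b, Q) = Add(21644, Rational(8025, 736)) = Rational(15938009, 736)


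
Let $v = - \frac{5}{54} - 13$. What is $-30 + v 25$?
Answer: $- \frac{19295}{54} \approx -357.31$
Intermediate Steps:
$v = - \frac{707}{54}$ ($v = \left(-5\right) \frac{1}{54} - 13 = - \frac{5}{54} - 13 = - \frac{707}{54} \approx -13.093$)
$-30 + v 25 = -30 - \frac{17675}{54} = - \frac{19295}{54}$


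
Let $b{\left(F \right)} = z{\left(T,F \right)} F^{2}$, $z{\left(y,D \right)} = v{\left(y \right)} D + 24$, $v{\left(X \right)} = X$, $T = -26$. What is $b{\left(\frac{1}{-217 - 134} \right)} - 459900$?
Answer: $- \frac{117678752050}{255879} \approx -4.599 \cdot 10^{5}$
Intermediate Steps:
$z{\left(y,D \right)} = 24 + D y$ ($z{\left(y,D \right)} = y D + 24 = D y + 24 = 24 + D y$)
$b{\left(F \right)} = F^{2} \left(24 - 26 F\right)$ ($b{\left(F \right)} = \left(24 + F \left(-26\right)\right) F^{2} = \left(24 - 26 F\right) F^{2} = F^{2} \left(24 - 26 F\right)$)
$b{\left(\frac{1}{-217 - 134} \right)} - 459900 = \left(\frac{1}{-217 - 134}\right)^{2} \left(24 - \frac{26}{-217 - 134}\right) - 459900 = \left(\frac{1}{-351}\right)^{2} \left(24 - \frac{26}{-351}\right) - 459900 = \left(- \frac{1}{351}\right)^{2} \left(24 - - \frac{2}{27}\right) - 459900 = \frac{24 + \frac{2}{27}}{123201} - 459900 = \frac{1}{123201} \cdot \frac{650}{27} - 459900 = \frac{50}{255879} - 459900 = - \frac{117678752050}{255879}$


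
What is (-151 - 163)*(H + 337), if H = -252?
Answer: -26690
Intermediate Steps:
(-151 - 163)*(H + 337) = (-151 - 163)*(-252 + 337) = -314*85 = -26690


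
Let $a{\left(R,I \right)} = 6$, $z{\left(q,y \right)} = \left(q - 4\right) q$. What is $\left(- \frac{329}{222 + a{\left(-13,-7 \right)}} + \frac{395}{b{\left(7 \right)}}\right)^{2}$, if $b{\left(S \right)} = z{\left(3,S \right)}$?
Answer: $\frac{921061801}{51984} \approx 17718.0$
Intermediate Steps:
$z{\left(q,y \right)} = q \left(-4 + q\right)$ ($z{\left(q,y \right)} = \left(-4 + q\right) q = q \left(-4 + q\right)$)
$b{\left(S \right)} = -3$ ($b{\left(S \right)} = 3 \left(-4 + 3\right) = 3 \left(-1\right) = -3$)
$\left(- \frac{329}{222 + a{\left(-13,-7 \right)}} + \frac{395}{b{\left(7 \right)}}\right)^{2} = \left(- \frac{329}{222 + 6} + \frac{395}{-3}\right)^{2} = \left(- \frac{329}{228} + 395 \left(- \frac{1}{3}\right)\right)^{2} = \left(\left(-329\right) \frac{1}{228} - \frac{395}{3}\right)^{2} = \left(- \frac{329}{228} - \frac{395}{3}\right)^{2} = \left(- \frac{30349}{228}\right)^{2} = \frac{921061801}{51984}$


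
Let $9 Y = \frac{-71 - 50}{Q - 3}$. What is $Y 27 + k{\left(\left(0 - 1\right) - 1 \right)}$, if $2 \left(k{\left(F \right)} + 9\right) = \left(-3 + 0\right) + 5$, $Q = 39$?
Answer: $- \frac{217}{12} \approx -18.083$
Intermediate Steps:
$Y = - \frac{121}{324}$ ($Y = \frac{\left(-71 - 50\right) \frac{1}{39 - 3}}{9} = \frac{\left(-121\right) \frac{1}{36}}{9} = \frac{1}{9} \left(- \frac{121}{36}\right) = - \frac{121}{324} \approx -0.37346$)
$k{\left(F \right)} = -8$ ($k{\left(F \right)} = -9 + \frac{\left(-3 + 0\right) + 5}{2} = -9 + \frac{-3 + 5}{2} = -9 + \frac{1}{2} \cdot 2 = -9 + 1 = -8$)
$Y 27 + k{\left(\left(0 - 1\right) - 1 \right)} = \left(- \frac{121}{324}\right) 27 - 8 = - \frac{121}{12} - 8 = - \frac{217}{12}$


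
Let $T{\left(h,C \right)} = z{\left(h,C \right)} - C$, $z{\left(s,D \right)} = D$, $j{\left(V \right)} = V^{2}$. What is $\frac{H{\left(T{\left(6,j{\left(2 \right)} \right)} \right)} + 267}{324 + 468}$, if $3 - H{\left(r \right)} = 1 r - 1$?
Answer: $\frac{271}{792} \approx 0.34217$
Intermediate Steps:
$T{\left(h,C \right)} = 0$ ($T{\left(h,C \right)} = C - C = 0$)
$H{\left(r \right)} = 4 - r$ ($H{\left(r \right)} = 3 - \left(1 r - 1\right) = 3 - \left(r - 1\right) = 3 - \left(-1 + r\right) = 4 - r$)
$\frac{H{\left(T{\left(6,j{\left(2 \right)} \right)} \right)} + 267}{324 + 468} = \frac{\left(4 - 0\right) + 267}{324 + 468} = \frac{\left(4 + 0\right) + 267}{792} = \left(4 + 267\right) \frac{1}{792} = 271 \cdot \frac{1}{792} = \frac{271}{792}$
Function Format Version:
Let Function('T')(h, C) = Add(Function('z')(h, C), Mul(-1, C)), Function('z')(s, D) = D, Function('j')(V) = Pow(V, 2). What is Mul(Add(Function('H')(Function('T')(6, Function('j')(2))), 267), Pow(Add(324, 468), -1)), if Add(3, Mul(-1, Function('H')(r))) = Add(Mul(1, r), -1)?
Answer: Rational(271, 792) ≈ 0.34217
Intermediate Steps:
Function('T')(h, C) = 0 (Function('T')(h, C) = Add(C, Mul(-1, C)) = 0)
Function('H')(r) = Add(4, Mul(-1, r)) (Function('H')(r) = Add(3, Mul(-1, Add(Mul(1, r), -1))) = Add(3, Mul(-1, Add(r, -1))) = Add(3, Mul(-1, Add(-1, r))) = Add(3, Add(1, Mul(-1, r))) = Add(4, Mul(-1, r)))
Mul(Add(Function('H')(Function('T')(6, Function('j')(2))), 267), Pow(Add(324, 468), -1)) = Mul(Add(Add(4, Mul(-1, 0)), 267), Pow(Add(324, 468), -1)) = Mul(Add(Add(4, 0), 267), Pow(792, -1)) = Mul(Add(4, 267), Rational(1, 792)) = Mul(271, Rational(1, 792)) = Rational(271, 792)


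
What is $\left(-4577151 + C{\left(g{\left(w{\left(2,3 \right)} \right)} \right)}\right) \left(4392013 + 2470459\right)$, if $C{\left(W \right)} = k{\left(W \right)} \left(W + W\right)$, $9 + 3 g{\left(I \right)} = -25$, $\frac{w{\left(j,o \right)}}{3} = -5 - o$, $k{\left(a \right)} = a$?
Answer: $- \frac{282679269160184}{9} \approx -3.1409 \cdot 10^{13}$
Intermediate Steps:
$w{\left(j,o \right)} = -15 - 3 o$ ($w{\left(j,o \right)} = 3 \left(-5 - o\right) = -15 - 3 o$)
$g{\left(I \right)} = - \frac{34}{3}$ ($g{\left(I \right)} = -3 + \frac{1}{3} \left(-25\right) = -3 - \frac{25}{3} = - \frac{34}{3}$)
$C{\left(W \right)} = 2 W^{2}$ ($C{\left(W \right)} = W \left(W + W\right) = W 2 W = 2 W^{2}$)
$\left(-4577151 + C{\left(g{\left(w{\left(2,3 \right)} \right)} \right)}\right) \left(4392013 + 2470459\right) = \left(-4577151 + 2 \left(- \frac{34}{3}\right)^{2}\right) \left(4392013 + 2470459\right) = \left(-4577151 + 2 \cdot \frac{1156}{9}\right) 6862472 = \left(-4577151 + \frac{2312}{9}\right) 6862472 = \left(- \frac{41192047}{9}\right) 6862472 = - \frac{282679269160184}{9}$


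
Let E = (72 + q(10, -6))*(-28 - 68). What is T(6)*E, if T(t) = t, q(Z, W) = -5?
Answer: -38592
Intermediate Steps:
E = -6432 (E = (72 - 5)*(-28 - 68) = 67*(-96) = -6432)
T(6)*E = 6*(-6432) = -38592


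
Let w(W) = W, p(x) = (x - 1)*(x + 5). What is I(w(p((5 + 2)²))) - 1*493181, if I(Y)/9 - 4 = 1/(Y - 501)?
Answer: -343722062/697 ≈ -4.9315e+5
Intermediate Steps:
p(x) = (-1 + x)*(5 + x)
I(Y) = 36 + 9/(-501 + Y) (I(Y) = 36 + 9/(Y - 501) = 36 + 9/(-501 + Y))
I(w(p((5 + 2)²))) - 1*493181 = 9*(-2003 + 4*(-5 + ((5 + 2)²)² + 4*(5 + 2)²))/(-501 + (-5 + ((5 + 2)²)² + 4*(5 + 2)²)) - 1*493181 = 9*(-2003 + 4*(-5 + (7²)² + 4*7²))/(-501 + (-5 + (7²)² + 4*7²)) - 493181 = 9*(-2003 + 4*(-5 + 49² + 4*49))/(-501 + (-5 + 49² + 4*49)) - 493181 = 9*(-2003 + 4*(-5 + 2401 + 196))/(-501 + (-5 + 2401 + 196)) - 493181 = 9*(-2003 + 4*2592)/(-501 + 2592) - 493181 = 9*(-2003 + 10368)/2091 - 493181 = 9*(1/2091)*8365 - 493181 = 25095/697 - 493181 = -343722062/697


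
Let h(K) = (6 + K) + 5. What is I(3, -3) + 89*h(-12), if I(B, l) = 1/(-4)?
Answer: -357/4 ≈ -89.250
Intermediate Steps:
I(B, l) = -1/4
h(K) = 11 + K
I(3, -3) + 89*h(-12) = -1/4 + 89*(11 - 12) = -1/4 + 89*(-1) = -1/4 - 89 = -357/4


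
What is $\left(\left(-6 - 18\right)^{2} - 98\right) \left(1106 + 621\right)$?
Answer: $825506$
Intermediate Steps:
$\left(\left(-6 - 18\right)^{2} - 98\right) \left(1106 + 621\right) = \left(\left(-24\right)^{2} - 98\right) 1727 = \left(576 - 98\right) 1727 = 478 \cdot 1727 = 825506$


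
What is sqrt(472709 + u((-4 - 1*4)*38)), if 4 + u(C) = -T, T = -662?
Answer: sqrt(473367) ≈ 688.02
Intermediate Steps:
u(C) = 658 (u(C) = -4 - 1*(-662) = -4 + 662 = 658)
sqrt(472709 + u((-4 - 1*4)*38)) = sqrt(472709 + 658) = sqrt(473367)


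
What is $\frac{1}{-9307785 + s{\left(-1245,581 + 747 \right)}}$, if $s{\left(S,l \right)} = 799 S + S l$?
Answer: $- \frac{1}{11955900} \approx -8.3641 \cdot 10^{-8}$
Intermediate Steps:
$\frac{1}{-9307785 + s{\left(-1245,581 + 747 \right)}} = \frac{1}{-9307785 - 1245 \left(799 + \left(581 + 747\right)\right)} = \frac{1}{-9307785 - 1245 \left(799 + 1328\right)} = \frac{1}{-9307785 - 2648115} = \frac{1}{-11955900} = - \frac{1}{11955900}$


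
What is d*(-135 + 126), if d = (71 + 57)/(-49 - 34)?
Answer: 1152/83 ≈ 13.880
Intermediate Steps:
d = -128/83 (d = 128/(-83) = 128*(-1/83) = -128/83 ≈ -1.5422)
d*(-135 + 126) = -128*(-135 + 126)/83 = -128/83*(-9) = 1152/83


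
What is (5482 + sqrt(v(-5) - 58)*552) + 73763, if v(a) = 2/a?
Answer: 79245 + 1104*I*sqrt(365)/5 ≈ 79245.0 + 4218.4*I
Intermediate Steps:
(5482 + sqrt(v(-5) - 58)*552) + 73763 = (5482 + sqrt(2/(-5) - 58)*552) + 73763 = (5482 + sqrt(2*(-1/5) - 58)*552) + 73763 = (5482 + sqrt(-2/5 - 58)*552) + 73763 = (5482 + sqrt(-292/5)*552) + 73763 = (5482 + (2*I*sqrt(365)/5)*552) + 73763 = (5482 + 1104*I*sqrt(365)/5) + 73763 = 79245 + 1104*I*sqrt(365)/5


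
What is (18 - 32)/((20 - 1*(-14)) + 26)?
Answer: -7/30 ≈ -0.23333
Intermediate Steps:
(18 - 32)/((20 - 1*(-14)) + 26) = -14/((20 + 14) + 26) = -14/(34 + 26) = -14/60 = -14*1/60 = -7/30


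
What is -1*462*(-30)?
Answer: 13860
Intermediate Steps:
-1*462*(-30) = -462*(-30) = 13860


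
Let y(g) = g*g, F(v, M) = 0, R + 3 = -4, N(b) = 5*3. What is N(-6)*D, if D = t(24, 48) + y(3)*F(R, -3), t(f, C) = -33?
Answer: -495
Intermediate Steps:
N(b) = 15
R = -7 (R = -3 - 4 = -7)
y(g) = g²
D = -33 (D = -33 + 3²*0 = -33 + 9*0 = -33 + 0 = -33)
N(-6)*D = 15*(-33) = -495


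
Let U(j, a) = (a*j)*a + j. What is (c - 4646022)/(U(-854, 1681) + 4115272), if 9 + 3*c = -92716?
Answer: 14030791/7227256428 ≈ 0.0019414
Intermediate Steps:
c = -92725/3 (c = -3 + (⅓)*(-92716) = -3 - 92716/3 = -92725/3 ≈ -30908.)
U(j, a) = j + j*a² (U(j, a) = j*a² + j = j + j*a²)
(c - 4646022)/(U(-854, 1681) + 4115272) = (-92725/3 - 4646022)/(-854*(1 + 1681²) + 4115272) = -14030791/(3*(-854*(1 + 2825761) + 4115272)) = -14030791/(3*(-854*2825762 + 4115272)) = -14030791/(3*(-2413200748 + 4115272)) = -14030791/3/(-2409085476) = -14030791/3*(-1/2409085476) = 14030791/7227256428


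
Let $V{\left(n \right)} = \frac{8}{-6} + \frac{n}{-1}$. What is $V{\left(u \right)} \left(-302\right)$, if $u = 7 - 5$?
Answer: $\frac{3020}{3} \approx 1006.7$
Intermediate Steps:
$u = 2$
$V{\left(n \right)} = - \frac{4}{3} - n$ ($V{\left(n \right)} = 8 \left(- \frac{1}{6}\right) + n \left(-1\right) = - \frac{4}{3} - n$)
$V{\left(u \right)} \left(-302\right) = \left(- \frac{4}{3} - 2\right) \left(-302\right) = \left(- \frac{10}{3}\right) \left(-302\right) = \frac{3020}{3}$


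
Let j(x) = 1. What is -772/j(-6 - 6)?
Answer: -772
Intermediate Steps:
-772/j(-6 - 6) = -772/1 = -772*1 = -772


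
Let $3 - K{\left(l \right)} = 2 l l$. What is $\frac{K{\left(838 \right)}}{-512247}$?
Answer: $\frac{1404485}{512247} \approx 2.7418$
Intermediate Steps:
$K{\left(l \right)} = 3 - 2 l^{2}$ ($K{\left(l \right)} = 3 - 2 l l = 3 - 2 l^{2}$)
$\frac{K{\left(838 \right)}}{-512247} = \frac{3 - 2 \cdot 838^{2}}{-512247} = \left(3 - 1404488\right) \left(- \frac{1}{512247}\right) = \left(-1404485\right) \left(- \frac{1}{512247}\right) = \frac{1404485}{512247}$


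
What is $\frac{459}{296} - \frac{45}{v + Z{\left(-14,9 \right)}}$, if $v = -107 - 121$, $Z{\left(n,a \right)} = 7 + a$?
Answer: $\frac{27657}{15688} \approx 1.7629$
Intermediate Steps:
$v = -228$
$\frac{459}{296} - \frac{45}{v + Z{\left(-14,9 \right)}} = \frac{459}{296} - \frac{45}{-228 + \left(7 + 9\right)} = 459 \cdot \frac{1}{296} - \frac{45}{-228 + 16} = \frac{459}{296} - \frac{45}{-212} = \frac{459}{296} - - \frac{45}{212} = \frac{459}{296} + \frac{45}{212} = \frac{27657}{15688}$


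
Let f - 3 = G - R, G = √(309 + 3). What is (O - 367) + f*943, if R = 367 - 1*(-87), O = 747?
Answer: -424913 + 1886*√78 ≈ -4.0826e+5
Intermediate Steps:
G = 2*√78 (G = √312 = 2*√78 ≈ 17.664)
R = 454 (R = 367 + 87 = 454)
f = -451 + 2*√78 (f = 3 + (2*√78 - 1*454) = 3 + (2*√78 - 454) = 3 + (-454 + 2*√78) = -451 + 2*√78 ≈ -433.34)
(O - 367) + f*943 = (747 - 367) + (-451 + 2*√78)*943 = 380 + (-425293 + 1886*√78) = -424913 + 1886*√78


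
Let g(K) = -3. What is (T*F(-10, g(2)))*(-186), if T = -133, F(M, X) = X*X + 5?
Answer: 346332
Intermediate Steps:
F(M, X) = 5 + X² (F(M, X) = X² + 5 = 5 + X²)
(T*F(-10, g(2)))*(-186) = -133*(5 + (-3)²)*(-186) = -133*(5 + 9)*(-186) = -133*14*(-186) = -1862*(-186) = 346332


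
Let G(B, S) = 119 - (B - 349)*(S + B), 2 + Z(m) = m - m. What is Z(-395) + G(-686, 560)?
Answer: -130293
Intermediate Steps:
Z(m) = -2 (Z(m) = -2 + (m - m) = -2 + 0 = -2)
G(B, S) = 119 - (-349 + B)*(B + S)
Z(-395) + G(-686, 560) = -2 + (119 - 1*(-686)² + 349*(-686) + 349*560 - 1*(-686)*560) = -2 + (119 - 1*470596 - 239414 + 195440 + 384160) = -2 + (119 - 470596 - 239414 + 195440 + 384160) = -2 - 130291 = -130293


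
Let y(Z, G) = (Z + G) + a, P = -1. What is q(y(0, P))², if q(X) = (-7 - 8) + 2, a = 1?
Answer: 169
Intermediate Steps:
y(Z, G) = 1 + G + Z (y(Z, G) = (Z + G) + 1 = (G + Z) + 1 = 1 + G + Z)
q(X) = -13 (q(X) = -15 + 2 = -13)
q(y(0, P))² = (-13)² = 169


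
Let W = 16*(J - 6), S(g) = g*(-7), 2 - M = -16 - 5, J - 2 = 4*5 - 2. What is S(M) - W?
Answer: -385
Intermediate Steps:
J = 20 (J = 2 + (4*5 - 2) = 2 + (20 - 2) = 2 + 18 = 20)
M = 23 (M = 2 - (-16 - 5) = 2 - 1*(-21) = 2 + 21 = 23)
S(g) = -7*g
W = 224 (W = 16*(20 - 6) = 16*14 = 224)
S(M) - W = -7*23 - 1*224 = -161 - 224 = -385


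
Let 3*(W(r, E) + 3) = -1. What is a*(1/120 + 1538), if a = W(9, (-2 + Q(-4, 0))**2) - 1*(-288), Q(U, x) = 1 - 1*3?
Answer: 78807547/180 ≈ 4.3782e+5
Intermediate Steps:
Q(U, x) = -2 (Q(U, x) = 1 - 3 = -2)
W(r, E) = -10/3 (W(r, E) = -3 + (1/3)*(-1) = -3 - 1/3 = -10/3)
a = 854/3 (a = -10/3 - 1*(-288) = -10/3 + 288 = 854/3 ≈ 284.67)
a*(1/120 + 1538) = 854*(1/120 + 1538)/3 = (854/3)*(184561/120) = 78807547/180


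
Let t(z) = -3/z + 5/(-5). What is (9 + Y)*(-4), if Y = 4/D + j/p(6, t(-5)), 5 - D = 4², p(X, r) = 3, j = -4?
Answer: -964/33 ≈ -29.212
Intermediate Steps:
t(z) = -1 - 3/z (t(z) = -3/z + 5*(-⅕) = -3/z - 1 = -1 - 3/z)
D = -11 (D = 5 - 1*4² = 5 - 1*16 = 5 - 16 = -11)
Y = -56/33 (Y = 4/(-11) - 4/3 = 4*(-1/11) - 4*⅓ = -4/11 - 4/3 = -56/33 ≈ -1.6970)
(9 + Y)*(-4) = (9 - 56/33)*(-4) = (241/33)*(-4) = -964/33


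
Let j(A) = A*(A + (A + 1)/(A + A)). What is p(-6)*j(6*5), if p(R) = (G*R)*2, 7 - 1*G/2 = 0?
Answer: -153804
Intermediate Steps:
G = 14 (G = 14 - 2*0 = 14 + 0 = 14)
j(A) = A*(A + (1 + A)/(2*A)) (j(A) = A*(A + (1 + A)/((2*A))) = A*(A + (1 + A)*(1/(2*A))) = A*(A + (1 + A)/(2*A)))
p(R) = 28*R (p(R) = (14*R)*2 = 28*R)
p(-6)*j(6*5) = (28*(-6))*(½ + (6*5)² + (6*5)/2) = -168*(½ + 30² + (½)*30) = -168*(½ + 900 + 15) = -168*1831/2 = -153804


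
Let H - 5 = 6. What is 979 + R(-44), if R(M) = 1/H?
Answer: 10770/11 ≈ 979.09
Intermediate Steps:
H = 11 (H = 5 + 6 = 11)
R(M) = 1/11
979 + R(-44) = 979 + 1/11 = 10770/11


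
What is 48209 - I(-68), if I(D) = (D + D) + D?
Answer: 48413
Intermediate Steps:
I(D) = 3*D (I(D) = 2*D + D = 3*D)
48209 - I(-68) = 48209 - 3*(-68) = 48209 - 1*(-204) = 48209 + 204 = 48413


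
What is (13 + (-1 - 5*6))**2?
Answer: 324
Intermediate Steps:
(13 + (-1 - 5*6))**2 = (13 + (-1 - 30))**2 = (13 - 31)**2 = (-18)**2 = 324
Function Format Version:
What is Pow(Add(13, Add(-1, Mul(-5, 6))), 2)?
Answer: 324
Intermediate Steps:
Pow(Add(13, Add(-1, Mul(-5, 6))), 2) = Pow(Add(13, Add(-1, -30)), 2) = Pow(Add(13, -31), 2) = Pow(-18, 2) = 324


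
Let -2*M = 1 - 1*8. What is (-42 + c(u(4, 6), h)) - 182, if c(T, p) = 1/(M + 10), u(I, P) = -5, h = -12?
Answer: -6046/27 ≈ -223.93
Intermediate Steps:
M = 7/2 (M = -(1 - 1*8)/2 = -(1 - 8)/2 = -1/2*(-7) = 7/2 ≈ 3.5000)
c(T, p) = 2/27 (c(T, p) = 1/(7/2 + 10) = 1/(27/2) = 2/27)
(-42 + c(u(4, 6), h)) - 182 = (-42 + 2/27) - 182 = -1132/27 - 182 = -6046/27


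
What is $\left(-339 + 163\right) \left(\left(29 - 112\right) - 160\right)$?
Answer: $42768$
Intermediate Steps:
$\left(-339 + 163\right) \left(\left(29 - 112\right) - 160\right) = - 176 \left(-83 - 160\right) = \left(-176\right) \left(-243\right) = 42768$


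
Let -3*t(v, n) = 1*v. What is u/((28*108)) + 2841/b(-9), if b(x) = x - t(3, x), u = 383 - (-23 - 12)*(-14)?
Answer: -1074005/3024 ≈ -355.16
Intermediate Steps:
t(v, n) = -v/3
u = -107 (u = 383 - (-35)*(-14) = 383 - 1*490 = 383 - 490 = -107)
b(x) = 1 + x (b(x) = x - (-1)*3/3 = x - 1*(-1) = x + 1 = 1 + x)
u/((28*108)) + 2841/b(-9) = -107/(28*108) + 2841/(1 - 9) = -107/3024 + 2841/(-8) = -107*1/3024 + 2841*(-1/8) = -107/3024 - 2841/8 = -1074005/3024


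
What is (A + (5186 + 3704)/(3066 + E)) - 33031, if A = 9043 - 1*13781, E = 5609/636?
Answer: -14770967165/391117 ≈ -37766.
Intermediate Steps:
E = 5609/636 (E = 5609*(1/636) = 5609/636 ≈ 8.8192)
A = -4738 (A = 9043 - 13781 = -4738)
(A + (5186 + 3704)/(3066 + E)) - 33031 = (-4738 + (5186 + 3704)/(3066 + 5609/636)) - 33031 = (-4738 + 8890/(1955585/636)) - 33031 = (-4738 + 8890*(636/1955585)) - 33031 = (-4738 + 1130808/391117) - 33031 = -1851981538/391117 - 33031 = -14770967165/391117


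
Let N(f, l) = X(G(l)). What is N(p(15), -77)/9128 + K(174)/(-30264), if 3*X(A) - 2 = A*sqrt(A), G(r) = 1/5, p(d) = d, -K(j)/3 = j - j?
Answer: 1/13692 + sqrt(5)/684600 ≈ 7.6302e-5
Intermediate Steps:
K(j) = 0 (K(j) = -3*(j - j) = -3*0 = 0)
G(r) = 1/5
X(A) = 2/3 + A**(3/2)/3 (X(A) = 2/3 + (A*sqrt(A))/3 = 2/3 + A**(3/2)/3)
N(f, l) = 2/3 + sqrt(5)/75 (N(f, l) = 2/3 + (1/5)**(3/2)/3 = 2/3 + (sqrt(5)/25)/3 = 2/3 + sqrt(5)/75)
N(p(15), -77)/9128 + K(174)/(-30264) = (2/3 + sqrt(5)/75)/9128 + 0/(-30264) = (2/3 + sqrt(5)/75)*(1/9128) + 0*(-1/30264) = (1/13692 + sqrt(5)/684600) + 0 = 1/13692 + sqrt(5)/684600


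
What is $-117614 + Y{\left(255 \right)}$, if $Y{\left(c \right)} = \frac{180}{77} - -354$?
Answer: $- \frac{9028840}{77} \approx -1.1726 \cdot 10^{5}$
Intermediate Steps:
$Y{\left(c \right)} = \frac{27438}{77}$ ($Y{\left(c \right)} = 180 \cdot \frac{1}{77} + 354 = \frac{180}{77} + 354 = \frac{27438}{77}$)
$-117614 + Y{\left(255 \right)} = -117614 + \frac{27438}{77} = - \frac{9028840}{77}$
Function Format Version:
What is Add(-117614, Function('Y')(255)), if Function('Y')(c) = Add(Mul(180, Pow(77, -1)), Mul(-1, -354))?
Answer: Rational(-9028840, 77) ≈ -1.1726e+5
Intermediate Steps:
Function('Y')(c) = Rational(27438, 77) (Function('Y')(c) = Add(Mul(180, Rational(1, 77)), 354) = Add(Rational(180, 77), 354) = Rational(27438, 77))
Add(-117614, Function('Y')(255)) = Add(-117614, Rational(27438, 77)) = Rational(-9028840, 77)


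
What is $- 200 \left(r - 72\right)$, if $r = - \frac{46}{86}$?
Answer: $\frac{623800}{43} \approx 14507.0$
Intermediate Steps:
$r = - \frac{23}{43}$ ($r = \left(-46\right) \frac{1}{86} = - \frac{23}{43} \approx -0.53488$)
$- 200 \left(r - 72\right) = - 200 \left(- \frac{23}{43} - 72\right) = \left(-200\right) \left(- \frac{3119}{43}\right) = \frac{623800}{43}$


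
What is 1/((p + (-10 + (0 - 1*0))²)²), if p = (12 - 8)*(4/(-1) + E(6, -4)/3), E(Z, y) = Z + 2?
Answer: 9/80656 ≈ 0.00011159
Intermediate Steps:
E(Z, y) = 2 + Z
p = -16/3 (p = (12 - 8)*(4/(-1) + (2 + 6)/3) = 4*(4*(-1) + 8*(⅓)) = 4*(-4 + 8/3) = 4*(-4/3) = -16/3 ≈ -5.3333)
1/((p + (-10 + (0 - 1*0))²)²) = 1/((-16/3 + (-10 + (0 - 1*0))²)²) = 1/((-16/3 + (-10 + (0 + 0))²)²) = 1/((-16/3 + (-10 + 0)²)²) = 1/((-16/3 + (-10)²)²) = 1/((-16/3 + 100)²) = 1/((284/3)²) = 1/(80656/9) = 9/80656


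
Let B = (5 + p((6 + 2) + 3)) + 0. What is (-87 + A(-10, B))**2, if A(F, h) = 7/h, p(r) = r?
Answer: 1918225/256 ≈ 7493.1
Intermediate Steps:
B = 16 (B = (5 + ((6 + 2) + 3)) + 0 = (5 + (8 + 3)) + 0 = (5 + 11) + 0 = 16 + 0 = 16)
(-87 + A(-10, B))**2 = (-87 + 7/16)**2 = (-1385/16)**2 = 1918225/256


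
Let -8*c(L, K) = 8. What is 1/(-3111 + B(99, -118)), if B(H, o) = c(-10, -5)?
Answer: -1/3112 ≈ -0.00032134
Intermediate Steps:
c(L, K) = -1 (c(L, K) = -⅛*8 = -1)
B(H, o) = -1
1/(-3111 + B(99, -118)) = 1/(-3111 - 1) = 1/(-3112) = -1/3112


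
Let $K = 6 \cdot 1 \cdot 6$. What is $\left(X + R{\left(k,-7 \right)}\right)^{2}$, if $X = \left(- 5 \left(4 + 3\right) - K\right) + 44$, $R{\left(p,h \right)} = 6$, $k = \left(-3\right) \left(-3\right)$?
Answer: $441$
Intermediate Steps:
$k = 9$
$K = 36$ ($K = 6 \cdot 6 = 36$)
$X = -27$ ($X = \left(- 5 \left(4 + 3\right) - 36\right) + 44 = \left(\left(-5\right) 7 - 36\right) + 44 = \left(-35 - 36\right) + 44 = -71 + 44 = -27$)
$\left(X + R{\left(k,-7 \right)}\right)^{2} = \left(-27 + 6\right)^{2} = \left(-21\right)^{2} = 441$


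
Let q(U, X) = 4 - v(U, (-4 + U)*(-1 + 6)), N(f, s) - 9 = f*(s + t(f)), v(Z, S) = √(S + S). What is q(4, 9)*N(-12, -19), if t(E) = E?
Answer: 1524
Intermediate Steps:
v(Z, S) = √2*√S (v(Z, S) = √(2*S) = √2*√S)
N(f, s) = 9 + f*(f + s) (N(f, s) = 9 + f*(s + f) = 9 + f*(f + s))
q(U, X) = 4 - √2*√(-20 + 5*U) (q(U, X) = 4 - √2*√((-4 + U)*(-1 + 6)) = 4 - √2*√((-4 + U)*5) = 4 - √2*√(-20 + 5*U))
q(4, 9)*N(-12, -19) = (4 - √(-40 + 10*4))*(9 + (-12)² - 12*(-19)) = (4 - √(-40 + 40))*(9 + 144 + 228) = (4 - √0)*381 = (4 - 1*0)*381 = (4 + 0)*381 = 4*381 = 1524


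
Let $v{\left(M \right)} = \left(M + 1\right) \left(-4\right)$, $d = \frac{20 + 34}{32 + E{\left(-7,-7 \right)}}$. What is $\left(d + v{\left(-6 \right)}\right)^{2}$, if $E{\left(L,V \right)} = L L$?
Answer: $\frac{3844}{9} \approx 427.11$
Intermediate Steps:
$E{\left(L,V \right)} = L^{2}$
$d = \frac{2}{3}$ ($d = \frac{20 + 34}{32 + \left(-7\right)^{2}} = \frac{54}{32 + 49} = \frac{54}{81} = 54 \cdot \frac{1}{81} = \frac{2}{3} \approx 0.66667$)
$v{\left(M \right)} = -4 - 4 M$ ($v{\left(M \right)} = \left(1 + M\right) \left(-4\right) = -4 - 4 M$)
$\left(d + v{\left(-6 \right)}\right)^{2} = \left(\frac{2}{3} - -20\right)^{2} = \left(\frac{2}{3} + \left(-4 + 24\right)\right)^{2} = \left(\frac{2}{3} + 20\right)^{2} = \left(\frac{62}{3}\right)^{2} = \frac{3844}{9}$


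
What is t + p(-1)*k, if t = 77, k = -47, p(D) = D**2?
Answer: 30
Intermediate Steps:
t + p(-1)*k = 77 + (-1)**2*(-47) = 77 + 1*(-47) = 77 - 47 = 30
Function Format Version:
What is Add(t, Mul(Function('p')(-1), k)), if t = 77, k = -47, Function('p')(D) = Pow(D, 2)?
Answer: 30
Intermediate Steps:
Add(t, Mul(Function('p')(-1), k)) = Add(77, Mul(Pow(-1, 2), -47)) = Add(77, Mul(1, -47)) = Add(77, -47) = 30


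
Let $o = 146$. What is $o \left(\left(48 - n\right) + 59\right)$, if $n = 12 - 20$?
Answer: $16790$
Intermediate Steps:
$n = -8$ ($n = 12 - 20 = -8$)
$o \left(\left(48 - n\right) + 59\right) = 146 \left(\left(48 - -8\right) + 59\right) = 146 \left(\left(48 + 8\right) + 59\right) = 146 \left(56 + 59\right) = 146 \cdot 115 = 16790$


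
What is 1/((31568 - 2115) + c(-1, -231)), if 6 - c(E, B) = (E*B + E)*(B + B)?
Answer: 1/135719 ≈ 7.3682e-6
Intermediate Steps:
c(E, B) = 6 - 2*B*(E + B*E) (c(E, B) = 6 - (E*B + E)*(B + B) = 6 - (B*E + E)*2*B = 6 - (E + B*E)*2*B = 6 - 2*B*(E + B*E))
1/((31568 - 2115) + c(-1, -231)) = 1/((31568 - 2115) + (6 - 2*(-231)*(-1) - 2*(-1)*(-231)**2)) = 1/(29453 + (6 - 462 - 2*(-1)*53361)) = 1/(29453 + (6 - 462 + 106722)) = 1/(29453 + 106266) = 1/135719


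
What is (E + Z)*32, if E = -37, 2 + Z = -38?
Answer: -2464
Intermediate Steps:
Z = -40 (Z = -2 - 38 = -40)
(E + Z)*32 = (-37 - 40)*32 = -77*32 = -2464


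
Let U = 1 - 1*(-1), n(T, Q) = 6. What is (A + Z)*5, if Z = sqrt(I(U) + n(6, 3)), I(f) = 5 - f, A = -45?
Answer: -210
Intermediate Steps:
U = 2 (U = 1 + 1 = 2)
Z = 3 (Z = sqrt((5 - 1*2) + 6) = sqrt((5 - 2) + 6) = sqrt(3 + 6) = sqrt(9) = 3)
(A + Z)*5 = (-45 + 3)*5 = -42*5 = -210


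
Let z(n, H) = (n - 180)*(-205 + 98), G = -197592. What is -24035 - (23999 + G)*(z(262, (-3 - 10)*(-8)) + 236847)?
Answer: 39591852254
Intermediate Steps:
z(n, H) = 19260 - 107*n (z(n, H) = (-180 + n)*(-107) = 19260 - 107*n)
-24035 - (23999 + G)*(z(262, (-3 - 10)*(-8)) + 236847) = -24035 - (23999 - 197592)*((19260 - 107*262) + 236847) = -24035 - (-173593)*((19260 - 28034) + 236847) = -24035 - (-173593)*(-8774 + 236847) = -24035 - (-173593)*228073 = -24035 - 1*(-39591876289) = -24035 + 39591876289 = 39591852254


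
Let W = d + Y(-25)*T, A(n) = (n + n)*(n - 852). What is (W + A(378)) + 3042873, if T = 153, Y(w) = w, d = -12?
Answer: 2680692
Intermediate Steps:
A(n) = 2*n*(-852 + n) (A(n) = (2*n)*(-852 + n) = 2*n*(-852 + n))
W = -3837 (W = -12 - 25*153 = -12 - 3825 = -3837)
(W + A(378)) + 3042873 = (-3837 + 2*378*(-852 + 378)) + 3042873 = (-3837 + 2*378*(-474)) + 3042873 = (-3837 - 358344) + 3042873 = -362181 + 3042873 = 2680692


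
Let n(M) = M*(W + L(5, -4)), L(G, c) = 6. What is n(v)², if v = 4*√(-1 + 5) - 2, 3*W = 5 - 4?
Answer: 1444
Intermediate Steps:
W = ⅓ (W = (5 - 4)/3 = (⅓)*1 = ⅓ ≈ 0.33333)
v = 6 (v = 4*√4 - 2 = 4*2 - 2 = 8 - 2 = 6)
n(M) = 19*M/3 (n(M) = M*(⅓ + 6) = M*(19/3) = 19*M/3)
n(v)² = ((19/3)*6)² = 38² = 1444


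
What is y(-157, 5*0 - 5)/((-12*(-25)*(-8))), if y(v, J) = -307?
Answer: 307/2400 ≈ 0.12792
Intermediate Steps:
y(-157, 5*0 - 5)/((-12*(-25)*(-8))) = -307/(-12*(-25)*(-8)) = -307/(300*(-8)) = -307/(-2400) = -307*(-1/2400) = 307/2400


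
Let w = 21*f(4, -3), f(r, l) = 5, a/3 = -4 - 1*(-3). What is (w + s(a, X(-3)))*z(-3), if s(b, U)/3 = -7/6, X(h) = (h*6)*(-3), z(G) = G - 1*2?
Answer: -1015/2 ≈ -507.50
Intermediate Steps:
a = -3 (a = 3*(-4 - 1*(-3)) = 3*(-4 + 3) = 3*(-1) = -3)
z(G) = -2 + G (z(G) = G - 2 = -2 + G)
X(h) = -18*h (X(h) = (6*h)*(-3) = -18*h)
w = 105 (w = 21*5 = 105)
s(b, U) = -7/2 (s(b, U) = 3*(-7/6) = -7/2)
(w + s(a, X(-3)))*z(-3) = (105 - 7/2)*(-2 - 3) = (203/2)*(-5) = -1015/2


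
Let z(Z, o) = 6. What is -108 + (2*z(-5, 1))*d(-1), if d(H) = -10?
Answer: -228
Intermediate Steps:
-108 + (2*z(-5, 1))*d(-1) = -108 + (2*6)*(-10) = -108 + 12*(-10) = -108 - 120 = -228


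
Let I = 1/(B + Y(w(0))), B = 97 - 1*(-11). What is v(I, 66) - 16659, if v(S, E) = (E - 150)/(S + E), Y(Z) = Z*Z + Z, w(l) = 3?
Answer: -131966019/7921 ≈ -16660.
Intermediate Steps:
B = 108 (B = 97 + 11 = 108)
Y(Z) = Z + Z**2 (Y(Z) = Z**2 + Z = Z + Z**2)
I = 1/120 (I = 1/(108 + 3*(1 + 3)) = 1/(108 + 3*4) = 1/(108 + 12) = 1/120 ≈ 0.0083333)
v(S, E) = (-150 + E)/(E + S)
v(I, 66) - 16659 = (-150 + 66)/(66 + 1/120) - 16659 = -84/(7921/120) - 16659 = (120/7921)*(-84) - 16659 = -10080/7921 - 16659 = -131966019/7921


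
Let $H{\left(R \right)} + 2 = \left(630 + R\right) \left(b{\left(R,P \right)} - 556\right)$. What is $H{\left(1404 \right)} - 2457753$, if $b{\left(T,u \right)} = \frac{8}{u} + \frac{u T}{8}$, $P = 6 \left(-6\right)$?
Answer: $-16439923$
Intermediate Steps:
$P = -36$
$b{\left(T,u \right)} = \frac{8}{u} + \frac{T u}{8}$ ($b{\left(T,u \right)} = \frac{8}{u} + T u \frac{1}{8} = \frac{8}{u} + \frac{T u}{8}$)
$H{\left(R \right)} = -2 + \left(630 + R\right) \left(- \frac{5006}{9} - \frac{9 R}{2}\right)$ ($H{\left(R \right)} = -2 + \left(630 + R\right) \left(\left(\frac{8}{-36} + \frac{1}{8} R \left(-36\right)\right) - 556\right) = -2 + \left(630 + R\right) \left(\left(8 \left(- \frac{1}{36}\right) - \frac{9 R}{2}\right) - 556\right) = -2 + \left(630 + R\right) \left(\left(- \frac{2}{9} - \frac{9 R}{2}\right) - 556\right) = -2 + \left(630 + R\right) \left(- \frac{5006}{9} - \frac{9 R}{2}\right)$)
$H{\left(1404 \right)} - 2457753 = \left(-350422 - 4761276 - \frac{9 \cdot 1404^{2}}{2}\right) - 2457753 = \left(-350422 - 4761276 - 8870472\right) - 2457753 = -13982170 - 2457753 = -16439923$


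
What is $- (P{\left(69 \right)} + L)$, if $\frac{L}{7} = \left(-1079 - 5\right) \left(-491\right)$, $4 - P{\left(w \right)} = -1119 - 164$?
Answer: $-3726995$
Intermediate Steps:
$P{\left(w \right)} = 1287$ ($P{\left(w \right)} = 4 - \left(-1119 - 164\right) = 4 - -1283 = 4 + 1283 = 1287$)
$L = 3725708$ ($L = 7 \left(-1079 - 5\right) \left(-491\right) = 7 \left(\left(-1084\right) \left(-491\right)\right) = 7 \cdot 532244 = 3725708$)
$- (P{\left(69 \right)} + L) = - (1287 + 3725708) = \left(-1\right) 3726995 = -3726995$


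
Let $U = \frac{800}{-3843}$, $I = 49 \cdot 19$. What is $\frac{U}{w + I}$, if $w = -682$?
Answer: $- \frac{800}{956907} \approx -0.00083603$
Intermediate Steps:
$I = 931$
$U = - \frac{800}{3843}$ ($U = 800 \left(- \frac{1}{3843}\right) = - \frac{800}{3843} \approx -0.20817$)
$\frac{U}{w + I} = - \frac{800}{3843 \left(-682 + 931\right)} = - \frac{800}{3843 \cdot 249} = \left(- \frac{800}{3843}\right) \frac{1}{249} = - \frac{800}{956907}$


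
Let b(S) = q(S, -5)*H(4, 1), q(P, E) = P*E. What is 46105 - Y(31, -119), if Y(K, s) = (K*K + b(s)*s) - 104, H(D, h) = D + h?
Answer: 399273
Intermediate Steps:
q(P, E) = E*P
b(S) = -25*S (b(S) = (-5*S)*(4 + 1) = -5*S*5 = -25*S)
Y(K, s) = -104 + K² - 25*s² (Y(K, s) = (K*K + (-25*s)*s) - 104 = (K² - 25*s²) - 104 = -104 + K² - 25*s²)
46105 - Y(31, -119) = 46105 - (-104 + 31² - 25*(-119)²) = 46105 - (-104 + 961 - 25*14161) = 46105 - (-104 + 961 - 354025) = 46105 - 1*(-353168) = 46105 + 353168 = 399273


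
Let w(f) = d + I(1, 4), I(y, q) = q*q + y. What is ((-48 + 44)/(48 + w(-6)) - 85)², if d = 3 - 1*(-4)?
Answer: 2343961/324 ≈ 7234.4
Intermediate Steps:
d = 7 (d = 3 + 4 = 7)
I(y, q) = y + q² (I(y, q) = q² + y = y + q²)
w(f) = 24 (w(f) = 7 + (1 + 4²) = 7 + (1 + 16) = 7 + 17 = 24)
((-48 + 44)/(48 + w(-6)) - 85)² = ((-48 + 44)/(48 + 24) - 85)² = (-4/72 - 85)² = (-4*1/72 - 85)² = (-1/18 - 85)² = (-1531/18)² = 2343961/324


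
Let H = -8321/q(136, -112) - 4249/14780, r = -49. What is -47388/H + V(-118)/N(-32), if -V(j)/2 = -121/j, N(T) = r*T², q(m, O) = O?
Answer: -19352078233495799/30222681631744 ≈ -640.32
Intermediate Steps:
N(T) = -49*T²
V(j) = 242/j (V(j) = -(-242)/j = 242/j)
H = 30627123/413840 (H = -8321/(-112) - 4249/14780 = -8321*(-1/112) - 4249*1/14780 = 8321/112 - 4249/14780 = 30627123/413840 ≈ 74.007)
-47388/H + V(-118)/N(-32) = -47388/30627123/413840 + (242/(-118))/((-49*(-32)²)) = -47388*413840/30627123 + (242*(-1/118))/((-49*1024)) = -6537016640/10209041 - 121/59/(-50176) = -6537016640/10209041 - 121/59*(-1/50176) = -6537016640/10209041 + 121/2960384 = -19352078233495799/30222681631744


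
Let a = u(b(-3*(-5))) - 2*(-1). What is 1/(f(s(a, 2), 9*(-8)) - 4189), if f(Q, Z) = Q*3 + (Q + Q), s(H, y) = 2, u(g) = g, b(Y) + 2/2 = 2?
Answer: -1/4179 ≈ -0.00023929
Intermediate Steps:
b(Y) = 1 (b(Y) = -1 + 2 = 1)
a = 3 (a = 1 - 2*(-1) = 1 + 2 = 3)
f(Q, Z) = 5*Q (f(Q, Z) = 3*Q + 2*Q = 5*Q)
1/(f(s(a, 2), 9*(-8)) - 4189) = 1/(5*2 - 4189) = 1/(10 - 4189) = 1/(-4179) = -1/4179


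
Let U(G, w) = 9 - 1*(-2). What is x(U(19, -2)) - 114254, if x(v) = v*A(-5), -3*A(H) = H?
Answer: -342707/3 ≈ -1.1424e+5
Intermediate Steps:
A(H) = -H/3
U(G, w) = 11 (U(G, w) = 9 + 2 = 11)
x(v) = 5*v/3 (x(v) = v*(-⅓*(-5)) = v*(5/3) = 5*v/3)
x(U(19, -2)) - 114254 = (5/3)*11 - 114254 = 55/3 - 114254 = -342707/3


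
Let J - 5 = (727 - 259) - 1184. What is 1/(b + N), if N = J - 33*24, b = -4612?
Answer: -1/6115 ≈ -0.00016353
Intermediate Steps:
J = -711 (J = 5 + ((727 - 259) - 1184) = 5 + (468 - 1184) = 5 - 716 = -711)
N = -1503 (N = -711 - 33*24 = -711 - 792 = -1503)
1/(b + N) = 1/(-4612 - 1503) = 1/(-6115) = -1/6115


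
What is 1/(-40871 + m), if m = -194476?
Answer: -1/235347 ≈ -4.2490e-6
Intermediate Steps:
1/(-40871 + m) = 1/(-40871 - 194476) = 1/(-235347) = -1/235347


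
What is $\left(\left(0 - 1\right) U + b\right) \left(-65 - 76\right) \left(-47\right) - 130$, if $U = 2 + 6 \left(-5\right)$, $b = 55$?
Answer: $549911$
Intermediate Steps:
$U = -28$ ($U = 2 - 30 = -28$)
$\left(\left(0 - 1\right) U + b\right) \left(-65 - 76\right) \left(-47\right) - 130 = \left(\left(0 - 1\right) \left(-28\right) + 55\right) \left(-65 - 76\right) \left(-47\right) - 130 = \left(\left(-1\right) \left(-28\right) + 55\right) \left(-141\right) \left(-47\right) - 130 = \left(28 + 55\right) \left(-141\right) \left(-47\right) - 130 = 83 \left(-141\right) \left(-47\right) - 130 = \left(-11703\right) \left(-47\right) - 130 = 550041 - 130 = 549911$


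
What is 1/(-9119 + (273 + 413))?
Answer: -1/8433 ≈ -0.00011858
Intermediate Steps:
1/(-9119 + (273 + 413)) = 1/(-9119 + 686) = 1/(-8433) = -1/8433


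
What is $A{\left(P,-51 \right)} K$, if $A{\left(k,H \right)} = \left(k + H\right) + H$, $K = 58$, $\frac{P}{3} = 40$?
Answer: $1044$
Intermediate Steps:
$P = 120$ ($P = 3 \cdot 40 = 120$)
$A{\left(k,H \right)} = k + 2 H$ ($A{\left(k,H \right)} = \left(H + k\right) + H = k + 2 H$)
$A{\left(P,-51 \right)} K = \left(120 + 2 \left(-51\right)\right) 58 = \left(120 - 102\right) 58 = 18 \cdot 58 = 1044$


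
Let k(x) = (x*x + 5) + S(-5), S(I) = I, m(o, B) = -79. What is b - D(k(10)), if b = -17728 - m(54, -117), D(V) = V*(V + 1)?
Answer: -27749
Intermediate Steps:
k(x) = x**2 (k(x) = (x*x + 5) - 5 = (x**2 + 5) - 5 = (5 + x**2) - 5 = x**2)
D(V) = V*(1 + V)
b = -17649 (b = -17728 - 1*(-79) = -17728 + 79 = -17649)
b - D(k(10)) = -17649 - 10**2*(1 + 10**2) = -17649 - 100*(1 + 100) = -17649 - 100*101 = -17649 - 1*10100 = -17649 - 10100 = -27749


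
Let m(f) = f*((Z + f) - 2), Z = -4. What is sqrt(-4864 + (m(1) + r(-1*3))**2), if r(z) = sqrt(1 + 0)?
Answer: 4*I*sqrt(303) ≈ 69.628*I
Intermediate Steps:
m(f) = f*(-6 + f) (m(f) = f*((-4 + f) - 2) = f*(-6 + f))
r(z) = 1 (r(z) = sqrt(1) = 1)
sqrt(-4864 + (m(1) + r(-1*3))**2) = sqrt(-4864 + (1*(-6 + 1) + 1)**2) = sqrt(-4864 + (1*(-5) + 1)**2) = sqrt(-4864 + (-5 + 1)**2) = sqrt(-4864 + (-4)**2) = sqrt(-4864 + 16) = sqrt(-4848) = 4*I*sqrt(303)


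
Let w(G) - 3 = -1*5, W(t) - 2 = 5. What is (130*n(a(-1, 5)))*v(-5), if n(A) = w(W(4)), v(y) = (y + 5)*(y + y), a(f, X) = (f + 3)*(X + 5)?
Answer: 0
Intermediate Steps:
a(f, X) = (3 + f)*(5 + X)
W(t) = 7 (W(t) = 2 + 5 = 7)
w(G) = -2 (w(G) = 3 - 1*5 = 3 - 5 = -2)
v(y) = 2*y*(5 + y) (v(y) = (5 + y)*(2*y) = 2*y*(5 + y))
n(A) = -2
(130*n(a(-1, 5)))*v(-5) = (130*(-2))*(2*(-5)*(5 - 5)) = -520*(-5)*0 = -260*0 = 0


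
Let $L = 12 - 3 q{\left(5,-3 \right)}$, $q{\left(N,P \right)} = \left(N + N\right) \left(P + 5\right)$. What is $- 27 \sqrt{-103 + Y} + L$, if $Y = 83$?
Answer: $-48 - 54 i \sqrt{5} \approx -48.0 - 120.75 i$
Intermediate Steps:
$q{\left(N,P \right)} = 2 N \left(5 + P\right)$
$L = -48$ ($L = 12 - 3 \cdot 2 \cdot 5 \left(5 - 3\right) = 12 - 3 \cdot 2 \cdot 5 \cdot 2 = 12 - 60 = -48$)
$- 27 \sqrt{-103 + Y} + L = - 27 \sqrt{-103 + 83} - 48 = - 27 \sqrt{-20} - 48 = - 27 \cdot 2 i \sqrt{5} - 48 = - 54 i \sqrt{5} - 48 = -48 - 54 i \sqrt{5}$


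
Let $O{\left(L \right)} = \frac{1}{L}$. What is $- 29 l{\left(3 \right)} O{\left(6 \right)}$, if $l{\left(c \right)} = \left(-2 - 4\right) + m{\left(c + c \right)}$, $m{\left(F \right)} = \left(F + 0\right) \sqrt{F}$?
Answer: $29 - 29 \sqrt{6} \approx -42.035$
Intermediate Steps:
$m{\left(F \right)} = F^{\frac{3}{2}}$ ($m{\left(F \right)} = F \sqrt{F} = F^{\frac{3}{2}}$)
$l{\left(c \right)} = -6 + 2 \sqrt{2} c^{\frac{3}{2}}$ ($l{\left(c \right)} = \left(-2 - 4\right) + \left(c + c\right)^{\frac{3}{2}} = -6 + \left(2 c\right)^{\frac{3}{2}} = -6 + 2 \sqrt{2} c^{\frac{3}{2}}$)
$- 29 l{\left(3 \right)} O{\left(6 \right)} = \frac{\left(-29\right) \left(-6 + 2 \sqrt{2} \cdot 3^{\frac{3}{2}}\right)}{6} = - 29 \left(-6 + 2 \sqrt{2} \cdot 3 \sqrt{3}\right) \frac{1}{6} = - 29 \left(-6 + 6 \sqrt{6}\right) \frac{1}{6} = \left(174 - 174 \sqrt{6}\right) \frac{1}{6} = 29 - 29 \sqrt{6}$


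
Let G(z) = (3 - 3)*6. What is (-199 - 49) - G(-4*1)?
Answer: -248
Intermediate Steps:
G(z) = 0 (G(z) = 0*6 = 0)
(-199 - 49) - G(-4*1) = (-199 - 49) - 1*0 = -248 + 0 = -248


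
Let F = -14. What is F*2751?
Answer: -38514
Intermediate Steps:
F*2751 = -14*2751 = -38514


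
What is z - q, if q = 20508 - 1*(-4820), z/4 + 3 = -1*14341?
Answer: -82704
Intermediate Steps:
z = -57376 (z = -12 + 4*(-1*14341) = -12 + 4*(-14341) = -12 - 57364 = -57376)
q = 25328 (q = 20508 + 4820 = 25328)
z - q = -57376 - 1*25328 = -57376 - 25328 = -82704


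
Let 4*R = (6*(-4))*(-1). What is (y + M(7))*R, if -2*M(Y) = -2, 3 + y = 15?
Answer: 78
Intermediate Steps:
y = 12 (y = -3 + 15 = 12)
M(Y) = 1 (M(Y) = -1/2*(-2) = 1)
R = 6 (R = ((6*(-4))*(-1))/4 = (-24*(-1))/4 = (1/4)*24 = 6)
(y + M(7))*R = (12 + 1)*6 = 13*6 = 78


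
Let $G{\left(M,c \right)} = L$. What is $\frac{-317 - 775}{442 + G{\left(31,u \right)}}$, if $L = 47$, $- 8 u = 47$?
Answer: $- \frac{364}{163} \approx -2.2331$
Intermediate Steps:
$u = - \frac{47}{8}$ ($u = \left(- \frac{1}{8}\right) 47 = - \frac{47}{8} \approx -5.875$)
$G{\left(M,c \right)} = 47$
$\frac{-317 - 775}{442 + G{\left(31,u \right)}} = \frac{-317 - 775}{442 + 47} = - \frac{1092}{489} = \left(-1092\right) \frac{1}{489} = - \frac{364}{163}$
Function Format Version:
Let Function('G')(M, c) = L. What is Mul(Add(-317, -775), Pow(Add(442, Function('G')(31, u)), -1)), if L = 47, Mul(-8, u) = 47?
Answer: Rational(-364, 163) ≈ -2.2331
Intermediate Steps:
u = Rational(-47, 8) (u = Mul(Rational(-1, 8), 47) = Rational(-47, 8) ≈ -5.8750)
Function('G')(M, c) = 47
Mul(Add(-317, -775), Pow(Add(442, Function('G')(31, u)), -1)) = Mul(Add(-317, -775), Pow(Add(442, 47), -1)) = Mul(-1092, Pow(489, -1)) = Mul(-1092, Rational(1, 489)) = Rational(-364, 163)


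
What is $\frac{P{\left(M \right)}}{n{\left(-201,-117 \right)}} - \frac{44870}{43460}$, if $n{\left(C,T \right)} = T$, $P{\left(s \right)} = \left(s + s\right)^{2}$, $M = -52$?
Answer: $- \frac{3656255}{39114} \approx -93.477$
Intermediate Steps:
$P{\left(s \right)} = 4 s^{2}$ ($P{\left(s \right)} = \left(2 s\right)^{2} = 4 s^{2}$)
$\frac{P{\left(M \right)}}{n{\left(-201,-117 \right)}} - \frac{44870}{43460} = \frac{4 \left(-52\right)^{2}}{-117} - \frac{44870}{43460} = 4 \cdot 2704 \left(- \frac{1}{117}\right) - \frac{4487}{4346} = 10816 \left(- \frac{1}{117}\right) - \frac{4487}{4346} = - \frac{832}{9} - \frac{4487}{4346} = - \frac{3656255}{39114}$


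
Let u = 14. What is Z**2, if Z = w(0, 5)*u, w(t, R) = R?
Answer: 4900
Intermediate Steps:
Z = 70 (Z = 5*14 = 70)
Z**2 = 70**2 = 4900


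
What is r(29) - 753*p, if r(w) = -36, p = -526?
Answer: 396042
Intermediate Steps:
r(29) - 753*p = -36 - 753*(-526) = -36 + 396078 = 396042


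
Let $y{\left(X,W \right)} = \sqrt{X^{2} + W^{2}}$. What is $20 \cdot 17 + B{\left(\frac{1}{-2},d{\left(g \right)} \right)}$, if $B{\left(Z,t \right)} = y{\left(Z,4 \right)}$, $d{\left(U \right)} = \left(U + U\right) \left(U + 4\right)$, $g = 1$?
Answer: $340 + \frac{\sqrt{65}}{2} \approx 344.03$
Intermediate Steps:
$d{\left(U \right)} = 2 U \left(4 + U\right)$
$y{\left(X,W \right)} = \sqrt{W^{2} + X^{2}}$
$B{\left(Z,t \right)} = \sqrt{16 + Z^{2}}$ ($B{\left(Z,t \right)} = \sqrt{4^{2} + Z^{2}} = \sqrt{16 + Z^{2}}$)
$20 \cdot 17 + B{\left(\frac{1}{-2},d{\left(g \right)} \right)} = 20 \cdot 17 + \sqrt{16 + \left(\frac{1}{-2}\right)^{2}} = 340 + \sqrt{16 + \left(- \frac{1}{2}\right)^{2}} = 340 + \sqrt{16 + \frac{1}{4}} = 340 + \sqrt{\frac{65}{4}} = 340 + \frac{\sqrt{65}}{2}$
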